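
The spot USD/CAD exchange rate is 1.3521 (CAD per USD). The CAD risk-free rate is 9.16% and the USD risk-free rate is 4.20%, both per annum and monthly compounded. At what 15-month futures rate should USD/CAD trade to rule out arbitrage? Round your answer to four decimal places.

1.4381

By covered interest parity, F = S · (1+r_CAD/12)^(12T) / (1+r_USD/12)^(12T)
= 1.3521 × 1.120825 / 1.053806 = 1.3521 × 1.063597
F = 1.4381 CAD per USD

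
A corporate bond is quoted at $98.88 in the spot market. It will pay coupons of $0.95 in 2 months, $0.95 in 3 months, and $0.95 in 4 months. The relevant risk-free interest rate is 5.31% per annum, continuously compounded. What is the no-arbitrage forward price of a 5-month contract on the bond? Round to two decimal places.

PV(coupons) I = 0.95·e^(−0.0531·2/12) + 0.95·e^(−0.0531·3/12) + 0.95·e^(−0.0531·4/12)
I = 0.9416 + 0.9375 + 0.9333 = 2.8124
F = (S − I)·e^(rT) = (98.88 − 2.8124) · e^(0.0531·5/12)
= 96.0676 · e^0.022125 = 96.0676 × 1.022372 = $98.22

$98.22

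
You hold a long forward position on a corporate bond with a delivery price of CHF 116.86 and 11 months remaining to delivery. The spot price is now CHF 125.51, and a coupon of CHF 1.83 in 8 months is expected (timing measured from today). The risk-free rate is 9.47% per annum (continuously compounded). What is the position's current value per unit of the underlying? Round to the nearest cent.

CHF 16.65

PV(remaining coupons) I = 1.83·e^(−0.0947·8/12) = 1.7180
Current forward F = (S − I)·e^(rT) = (125.51 − 1.7180)·e^(0.0947·11/12) = 123.7920 × 1.090688 = 135.0184
Value (long) = (F − K)·e^(−rT) = (135.0184 − 116.86) × 0.916853 = 16.6486
Value = CHF 16.65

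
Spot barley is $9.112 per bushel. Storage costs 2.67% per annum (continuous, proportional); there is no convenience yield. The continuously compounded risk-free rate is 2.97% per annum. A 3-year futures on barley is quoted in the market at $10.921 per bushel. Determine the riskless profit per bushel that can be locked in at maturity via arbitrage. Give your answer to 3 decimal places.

Fair futures: F* = S·e^(carry·T), with carry = (r + u) = 0.0297 + 0.0267 = 0.0564
F* = 9.112 · e^(0.0564 × 3) = 9.112 · e^0.169200 = 9.112 × 1.184357 = $10.7919
Market $10.921 > fair $10.7919: forward overpriced → cash-and-carry (buy spot, short the forward).
At maturity, profit = |F_mkt − F*| = |10.921 − 10.7919| = $0.129 per bushel

$0.129 per bushel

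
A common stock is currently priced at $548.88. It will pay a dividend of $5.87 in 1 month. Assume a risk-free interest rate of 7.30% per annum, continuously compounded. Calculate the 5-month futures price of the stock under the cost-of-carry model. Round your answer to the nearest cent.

$559.82

PV(dividends) I = 5.87·e^(−0.0730·1/12)
I = 5.8344
F = (S − I)·e^(rT) = (548.88 − 5.8344) · e^(0.0730·5/12)
= 543.0456 · e^0.030417 = 543.0456 × 1.030884 = $559.82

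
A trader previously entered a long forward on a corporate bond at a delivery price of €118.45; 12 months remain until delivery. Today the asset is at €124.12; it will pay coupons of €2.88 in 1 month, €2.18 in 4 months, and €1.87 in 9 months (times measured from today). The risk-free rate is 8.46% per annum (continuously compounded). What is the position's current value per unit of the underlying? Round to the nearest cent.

PV(remaining coupons) I = 2.88·e^(−0.0846·1/12) + 2.18·e^(−0.0846·4/12) + 1.87·e^(−0.0846·9/12) = 6.7342
Current forward F = (S − I)·e^(rT) = (124.12 − 6.7342)·e^(0.0846·12/12) = 117.3858 × 1.088282 = 127.7489
Value (long) = (F − K)·e^(−rT) = (127.7489 − 118.45) × 0.918880 = 8.5446
Value = €8.54

€8.54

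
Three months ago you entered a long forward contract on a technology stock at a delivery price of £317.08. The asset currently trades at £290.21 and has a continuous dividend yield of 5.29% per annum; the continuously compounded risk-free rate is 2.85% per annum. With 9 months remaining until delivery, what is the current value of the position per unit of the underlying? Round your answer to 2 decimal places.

-£31.45

Current fair forward for the remaining 9 months: F = S·e^((r − q)·T), (r − q) = 0.0285 − 0.0529 = -0.0244
F = 290.21 · e^(-0.0244 × 9/12) = 290.21 × 0.981866 = 284.9473
Value of long forward = (F − K)·e^(−rT) = (284.9473 − 317.08) · e^(−0.0285·9/12)
= -32.1327 × 0.978852 = -31.45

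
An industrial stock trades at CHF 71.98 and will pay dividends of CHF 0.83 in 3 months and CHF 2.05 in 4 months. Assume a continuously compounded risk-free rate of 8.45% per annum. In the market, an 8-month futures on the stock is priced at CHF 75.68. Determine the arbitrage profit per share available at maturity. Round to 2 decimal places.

CHF 2.50 per share

PV(dividends) I = 0.83·e^(−0.0845·3/12) + 2.05·e^(−0.0845·4/12) = 2.8057
Fair futures F* = (S − I)·e^(rT) = (71.98 − 2.8057)·e^0.056333 = 69.1743 × 1.057950 = 73.1830
Market CHF 75.68 > fair 73.1830: forward overpriced → cash-and-carry (borrow at r, buy the stock and collect the dividends, short the forward).
Profit at T = |F_mkt − F*| = |75.68 − 73.1830| = CHF 2.50 per share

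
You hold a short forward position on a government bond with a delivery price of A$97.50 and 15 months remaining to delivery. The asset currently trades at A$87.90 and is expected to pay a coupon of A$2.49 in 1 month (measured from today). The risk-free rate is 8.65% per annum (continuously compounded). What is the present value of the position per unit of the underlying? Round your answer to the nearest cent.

A$2.08

PV(remaining coupons) I = 2.49·e^(−0.0865·1/12) = 2.4721
Current forward F = (S − I)·e^(rT) = (87.90 − 2.4721)·e^(0.0865·15/12) = 85.4279 × 1.114187 = 95.1827
Value (long) = (F − K)·e^(−rT) = (95.1827 − 97.50) × 0.897515 = -2.0798
Short position value = −(long value) = A$2.08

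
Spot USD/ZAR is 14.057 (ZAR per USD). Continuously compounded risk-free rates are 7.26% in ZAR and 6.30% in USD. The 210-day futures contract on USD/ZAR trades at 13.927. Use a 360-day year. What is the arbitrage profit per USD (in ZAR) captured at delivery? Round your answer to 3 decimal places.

Fair futures: F* = S·e^(carry·T), with carry = (r_ZAR − r_USD) = 0.0726 − 0.0630 = 0.0096
F* = 14.057 · e^(0.0096 × 210/360) = 14.057 · e^0.005600 = 14.057 × 1.005616 = 14.1359
Market 13.927 < fair 14.1359: forward underpriced → reverse cash-and-carry (short spot, go long the forward).
At maturity, profit = |F_mkt − F*| = |13.927 − 14.1359| = 0.209 per USD (in ZAR)

0.209 per USD (in ZAR)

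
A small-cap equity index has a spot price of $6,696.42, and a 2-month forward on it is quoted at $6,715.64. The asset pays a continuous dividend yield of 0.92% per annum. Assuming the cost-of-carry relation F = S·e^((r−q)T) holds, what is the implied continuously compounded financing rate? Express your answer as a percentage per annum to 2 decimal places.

2.64%

From F = S·e^((r−q)T): (r − q) = ln(F/S)/T
ln(6715.64/6696.42) = ln(1.002870) = 0.002866
(r − q) = 0.002866 / (2/12) = 0.017196
r = ln(F/S)/T + q = 0.017196 + 0.0092 = 0.026396
r = 2.64%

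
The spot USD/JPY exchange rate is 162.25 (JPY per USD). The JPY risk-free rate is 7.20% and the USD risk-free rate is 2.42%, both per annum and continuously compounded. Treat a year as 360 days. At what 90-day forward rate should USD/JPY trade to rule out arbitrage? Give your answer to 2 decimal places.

F = S·e^((r_JPY − r_USD)T) = 162.25 · e^((0.0720 − 0.0242) × 90/360)
= 162.25 · e^0.011950 = 162.25 × 1.012022
F = 164.20 JPY per USD

164.20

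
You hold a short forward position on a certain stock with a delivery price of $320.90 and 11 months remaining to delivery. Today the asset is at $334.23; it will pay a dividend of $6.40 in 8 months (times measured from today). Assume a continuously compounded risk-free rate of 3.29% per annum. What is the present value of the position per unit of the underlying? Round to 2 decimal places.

-$16.60

PV(remaining dividends) I = 6.40·e^(−0.0329·8/12) = 6.2612
Current forward F = (S − I)·e^(rT) = (334.23 − 6.2612)·e^(0.0329·11/12) = 327.9688 × 1.030618 = 338.0105
Value (long) = (F − K)·e^(−rT) = (338.0105 − 320.90) × 0.970292 = 16.6022
Short position value = −(long value) = -$16.60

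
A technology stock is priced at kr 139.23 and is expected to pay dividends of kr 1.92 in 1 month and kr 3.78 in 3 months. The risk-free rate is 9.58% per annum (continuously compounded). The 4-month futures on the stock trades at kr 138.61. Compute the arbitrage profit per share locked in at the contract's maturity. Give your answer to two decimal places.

kr 0.64 per share

PV(dividends) I = 1.92·e^(−0.0958·1/12) + 3.78·e^(−0.0958·3/12) = 5.5953
Fair futures F* = (S − I)·e^(rT) = (139.23 − 5.5953)·e^0.031933 = 133.6347 × 1.032448 = 137.9709
Market kr 138.61 > fair 137.9709: forward overpriced → cash-and-carry (borrow at r, buy the stock and collect the dividends, short the forward).
Profit at T = |F_mkt − F*| = |138.61 − 137.9709| = kr 0.64 per share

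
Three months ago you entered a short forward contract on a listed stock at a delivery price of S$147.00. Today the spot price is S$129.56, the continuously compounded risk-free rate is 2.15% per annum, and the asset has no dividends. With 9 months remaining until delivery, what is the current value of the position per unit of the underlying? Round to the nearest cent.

S$15.09

Current fair forward for the remaining 9 months: F = S·e^(r·T), r = 0.0215
F = 129.56 · e^(0.0215 × 9/12) = 129.56 × 1.016256 = 131.6661
Value of long forward = (F − K)·e^(−rT) = (131.6661 − 147.00) · e^(−0.0215·9/12)
= -15.3339 × 0.984004 = -15.09
Short position value = −(long value) = S$15.09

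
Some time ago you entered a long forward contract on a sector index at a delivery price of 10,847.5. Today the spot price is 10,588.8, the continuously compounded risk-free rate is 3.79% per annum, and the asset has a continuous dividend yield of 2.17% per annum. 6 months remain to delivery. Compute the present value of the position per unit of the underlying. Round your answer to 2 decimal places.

-169.34

Current fair forward for the remaining 6 months: F = S·e^((r − q)·T), (r − q) = 0.0379 − 0.0217 = 0.0162
F = 10588.8 · e^(0.0162 × 6/12) = 10588.8 × 1.00813289 = 10674.9175
Value of long forward = (F − K)·e^(−rT) = (10674.9175 − 10847.5) · e^(−0.0379·6/12)
= -172.5825 × 0.98122842 = -169.34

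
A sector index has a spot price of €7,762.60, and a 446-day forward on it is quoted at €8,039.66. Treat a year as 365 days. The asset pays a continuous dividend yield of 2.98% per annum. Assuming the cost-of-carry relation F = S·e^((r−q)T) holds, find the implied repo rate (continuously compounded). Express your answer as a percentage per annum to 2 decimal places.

From F = S·e^((r−q)T): (r − q) = ln(F/S)/T
ln(8039.66/7762.60) = ln(1.035692) = 0.035070
(r − q) = 0.035070 / (446/365) = 0.028701
r = ln(F/S)/T + q = 0.028701 + 0.0298 = 0.058501
r = 5.85%

5.85%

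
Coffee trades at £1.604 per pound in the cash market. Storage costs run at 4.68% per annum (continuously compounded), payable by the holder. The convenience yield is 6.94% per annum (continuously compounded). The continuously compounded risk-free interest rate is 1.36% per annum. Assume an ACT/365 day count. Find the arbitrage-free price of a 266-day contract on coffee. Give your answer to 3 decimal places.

£1.594 per pound

Net carry = r + u − y = 0.0136 + 0.0468 − 0.0694 = -0.0090
F = S·e^((r+u−y)T) = 1.604 · e^(-0.0090 × 266/365) = 1.604 · e^-0.006559
= 1.604 × 0.993462 = £1.594 per pound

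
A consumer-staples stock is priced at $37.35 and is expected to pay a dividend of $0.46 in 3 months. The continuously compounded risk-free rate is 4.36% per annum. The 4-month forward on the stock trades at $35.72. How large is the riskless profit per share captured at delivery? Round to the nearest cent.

$1.72 per share

PV(dividends) I = 0.46·e^(−0.0436·3/12) = 0.4550
Fair forward F* = (S − I)·e^(rT) = (37.35 − 0.4550)·e^0.014533 = 36.8950 × 1.014639 = 37.4351
Market $35.72 < fair 37.4351: forward underpriced → reverse cash-and-carry (short the stock, invest proceeds at r, pay the dividends, go long the forward).
Profit at T = |F_mkt − F*| = |35.72 − 37.4351| = $1.72 per share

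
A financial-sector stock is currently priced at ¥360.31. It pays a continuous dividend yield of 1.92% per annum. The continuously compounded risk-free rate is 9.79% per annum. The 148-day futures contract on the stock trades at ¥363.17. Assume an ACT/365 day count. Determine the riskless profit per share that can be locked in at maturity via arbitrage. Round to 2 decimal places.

Fair futures: F* = S·e^(carry·T), with carry = (r − q) = 0.0979 − 0.0192 = 0.0787
F* = 360.31 · e^(0.0787 × 148/365) = 360.31 · e^0.031911 = 360.31 × 1.032426 = ¥371.9934
Market ¥363.17 < fair ¥371.9934: forward underpriced → reverse cash-and-carry (short spot, go long the forward).
At maturity, profit = |F_mkt − F*| = |363.17 − 371.9934| = ¥8.82 per share

¥8.82 per share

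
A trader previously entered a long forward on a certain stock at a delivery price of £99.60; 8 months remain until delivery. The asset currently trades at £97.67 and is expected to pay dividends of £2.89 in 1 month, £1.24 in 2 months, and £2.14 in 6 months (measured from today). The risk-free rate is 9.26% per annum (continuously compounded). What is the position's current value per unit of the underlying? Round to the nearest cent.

-£2.10

PV(remaining dividends) I = 2.89·e^(−0.0926·1/12) + 1.24·e^(−0.0926·2/12) + 2.14·e^(−0.0926·6/12) = 6.1320
Current forward F = (S − I)·e^(rT) = (97.67 − 6.1320)·e^(0.0926·8/12) = 91.5380 × 1.063679 = 97.3670
Value (long) = (F − K)·e^(−rT) = (97.3670 − 99.60) × 0.940134 = -2.0993
Value = -£2.10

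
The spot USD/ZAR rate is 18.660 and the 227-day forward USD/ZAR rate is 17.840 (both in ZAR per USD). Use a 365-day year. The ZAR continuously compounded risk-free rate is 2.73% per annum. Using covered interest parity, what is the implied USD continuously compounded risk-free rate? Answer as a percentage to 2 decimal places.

9.96%

F = S·e^((r_ZAR − r_USD)T) ⇒ r_USD = r_ZAR − ln(F/S)/T
ln(17.840/18.660) = -0.044939; /(227/365) = -0.072259
r_USD = 0.0273 + 0.072259 = 0.099559
r_USD = 9.96%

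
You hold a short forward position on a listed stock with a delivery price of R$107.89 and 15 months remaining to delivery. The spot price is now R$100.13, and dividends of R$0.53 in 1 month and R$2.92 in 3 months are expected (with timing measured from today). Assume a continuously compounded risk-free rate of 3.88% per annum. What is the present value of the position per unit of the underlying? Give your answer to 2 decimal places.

PV(remaining dividends) I = 0.53·e^(−0.0388·1/12) + 2.92·e^(−0.0388·3/12) = 3.4201
Current forward F = (S − I)·e^(rT) = (100.13 − 3.4201)·e^(0.0388·15/12) = 96.7099 × 1.049695 = 101.5159
Value (long) = (F − K)·e^(−rT) = (101.5159 − 107.89) × 0.952657 = -6.0723
Short position value = −(long value) = R$6.07

R$6.07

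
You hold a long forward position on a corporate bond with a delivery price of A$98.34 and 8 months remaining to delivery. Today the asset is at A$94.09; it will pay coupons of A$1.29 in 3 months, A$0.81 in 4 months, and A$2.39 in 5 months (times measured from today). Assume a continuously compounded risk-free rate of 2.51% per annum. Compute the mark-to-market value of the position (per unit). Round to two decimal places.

PV(remaining coupons) I = 1.29·e^(−0.0251·3/12) + 0.81·e^(−0.0251·4/12) + 2.39·e^(−0.0251·5/12) = 4.4503
Current forward F = (S − I)·e^(rT) = (94.09 − 4.4503)·e^(0.0251·8/12) = 89.6397 × 1.016874 = 91.1523
Value (long) = (F − K)·e^(−rT) = (91.1523 − 98.34) × 0.983406 = -7.0684
Value = -A$7.07

-A$7.07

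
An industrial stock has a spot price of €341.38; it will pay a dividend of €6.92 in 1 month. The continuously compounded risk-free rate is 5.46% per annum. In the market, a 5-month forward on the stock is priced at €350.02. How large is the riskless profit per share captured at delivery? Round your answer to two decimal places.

€7.83 per share

PV(dividends) I = 6.92·e^(−0.0546·1/12) = 6.8886
Fair forward F* = (S − I)·e^(rT) = (341.38 − 6.8886)·e^0.022750 = 334.4914 × 1.023011 = 342.1884
Market €350.02 > fair 342.1884: forward overpriced → cash-and-carry (borrow at r, buy the stock and collect the dividends, short the forward).
Profit at T = |F_mkt − F*| = |350.02 − 342.1884| = €7.83 per share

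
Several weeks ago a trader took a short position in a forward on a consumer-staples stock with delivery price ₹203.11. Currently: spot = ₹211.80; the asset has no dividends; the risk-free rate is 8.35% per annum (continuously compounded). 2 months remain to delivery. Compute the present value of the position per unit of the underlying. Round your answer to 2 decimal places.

-₹11.50

Current fair forward for the remaining 2 months: F = S·e^(r·T), r = 0.0835
F = 211.80 · e^(0.0835 × 2/12) = 211.80 × 1.014014 = 214.7682
Value of long forward = (F − K)·e^(−rT) = (214.7682 − 203.11) · e^(−0.0835·2/12)
= 11.6582 × 0.986180 = 11.50
Short position value = −(long value) = -₹11.50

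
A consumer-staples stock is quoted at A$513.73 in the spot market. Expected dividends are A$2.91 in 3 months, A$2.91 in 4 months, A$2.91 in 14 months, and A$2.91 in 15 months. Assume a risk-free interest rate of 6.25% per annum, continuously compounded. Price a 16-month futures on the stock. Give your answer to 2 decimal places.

A$546.30

PV(dividends) I = 2.91·e^(−0.0625·3/12) + 2.91·e^(−0.0625·4/12) + 2.91·e^(−0.0625·14/12) + 2.91·e^(−0.0625·15/12)
I = 2.8649 + 2.8500 + 2.7054 + 2.6913 = 11.1116
F = (S − I)·e^(rT) = (513.73 − 11.1116) · e^(0.0625·16/12)
= 502.6184 · e^0.083333 = 502.6184 × 1.086904 = A$546.30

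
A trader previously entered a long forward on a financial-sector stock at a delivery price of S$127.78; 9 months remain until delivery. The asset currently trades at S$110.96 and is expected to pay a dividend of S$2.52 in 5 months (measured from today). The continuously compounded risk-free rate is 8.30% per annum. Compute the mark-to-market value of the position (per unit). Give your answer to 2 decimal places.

-S$11.54

PV(remaining dividends) I = 2.52·e^(−0.0830·5/12) = 2.4343
Current forward F = (S − I)·e^(rT) = (110.96 − 2.4343)·e^(0.0830·9/12) = 108.5257 × 1.064228 = 115.4961
Value (long) = (F − K)·e^(−rT) = (115.4961 − 127.78) × 0.939648 = -11.5425
Value = -S$11.54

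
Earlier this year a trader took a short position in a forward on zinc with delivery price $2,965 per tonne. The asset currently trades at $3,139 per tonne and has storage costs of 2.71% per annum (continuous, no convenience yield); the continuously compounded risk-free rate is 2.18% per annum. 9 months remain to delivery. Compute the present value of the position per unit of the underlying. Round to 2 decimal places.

-$286.54 per tonne

Current fair forward for the remaining 9 months: F = S·e^((r + u)·T), (r + u) = 0.0218 + 0.0271 = 0.0489
F = 3139 · e^(0.0489 × 9/12) = 3139 × 1.03735583 = 3256.2600
Value of long forward = (F − K)·e^(−rT) = (3256.2600 − 2965) · e^(−0.0218·9/12)
= 291.2600 × 0.98378294 = 286.54
Short position value = −(long value) = -$286.54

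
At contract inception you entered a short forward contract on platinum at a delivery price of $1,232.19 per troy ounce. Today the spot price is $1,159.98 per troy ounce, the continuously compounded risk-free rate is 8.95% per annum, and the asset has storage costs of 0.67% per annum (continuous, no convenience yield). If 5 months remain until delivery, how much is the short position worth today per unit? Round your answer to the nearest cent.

Current fair forward for the remaining 5 months: F = S·e^((r + u)·T), (r + u) = 0.0895 + 0.0067 = 0.0962
F = 1159.98 · e^(0.0962 × 5/12) = 1159.98 × 1.04089751 = 1207.4203
Value of long forward = (F − K)·e^(−rT) = (1207.4203 − 1232.19) · e^(−0.0895·5/12)
= -24.7697 × 0.96339510 = -23.86
Short position value = −(long value) = $23.86

$23.86 per troy ounce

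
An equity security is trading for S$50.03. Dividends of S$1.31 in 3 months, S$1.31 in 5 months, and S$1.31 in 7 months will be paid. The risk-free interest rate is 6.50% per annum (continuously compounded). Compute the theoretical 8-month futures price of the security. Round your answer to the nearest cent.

PV(dividends) I = 1.31·e^(−0.0650·3/12) + 1.31·e^(−0.0650·5/12) + 1.31·e^(−0.0650·7/12)
I = 1.2889 + 1.2750 + 1.2613 = 3.8252
F = (S − I)·e^(rT) = (50.03 − 3.8252) · e^(0.0650·8/12)
= 46.2048 · e^0.043333 = 46.2048 × 1.044286 = S$48.25

S$48.25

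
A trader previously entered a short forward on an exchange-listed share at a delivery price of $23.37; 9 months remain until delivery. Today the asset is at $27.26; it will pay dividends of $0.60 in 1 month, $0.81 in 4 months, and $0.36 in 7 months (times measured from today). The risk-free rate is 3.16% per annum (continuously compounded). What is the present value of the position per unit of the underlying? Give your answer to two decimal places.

-$2.68

PV(remaining dividends) I = 0.60·e^(−0.0316·1/12) + 0.81·e^(−0.0316·4/12) + 0.36·e^(−0.0316·7/12) = 1.7534
Current forward F = (S − I)·e^(rT) = (27.26 − 1.7534)·e^(0.0316·9/12) = 25.5066 × 1.023983 = 26.1183
Value (long) = (F − K)·e^(−rT) = (26.1183 − 23.37) × 0.976579 = 2.6839
Short position value = −(long value) = -$2.68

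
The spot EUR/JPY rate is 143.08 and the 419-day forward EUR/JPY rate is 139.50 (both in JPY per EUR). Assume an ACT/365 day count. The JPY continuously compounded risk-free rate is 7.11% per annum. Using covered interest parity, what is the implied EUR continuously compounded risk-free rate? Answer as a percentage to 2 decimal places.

9.32%

F = S·e^((r_JPY − r_EUR)T) ⇒ r_EUR = r_JPY − ln(F/S)/T
ln(139.50/143.08) = -0.025339; /(419/365) = -0.022073
r_EUR = 0.0711 + 0.022073 = 0.093173
r_EUR = 9.32%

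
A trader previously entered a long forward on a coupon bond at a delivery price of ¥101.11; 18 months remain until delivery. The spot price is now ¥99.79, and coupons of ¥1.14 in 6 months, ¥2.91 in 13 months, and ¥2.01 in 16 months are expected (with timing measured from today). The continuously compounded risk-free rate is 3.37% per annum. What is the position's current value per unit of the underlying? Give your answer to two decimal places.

-¥2.18

PV(remaining coupons) I = 1.14·e^(−0.0337·6/12) + 2.91·e^(−0.0337·13/12) + 2.01·e^(−0.0337·16/12) = 5.8483
Current forward F = (S − I)·e^(rT) = (99.79 − 5.8483)·e^(0.0337·18/12) = 93.9417 × 1.051849 = 98.8125
Value (long) = (F − K)·e^(−rT) = (98.8125 − 101.11) × 0.950706 = -2.1842
Value = -¥2.18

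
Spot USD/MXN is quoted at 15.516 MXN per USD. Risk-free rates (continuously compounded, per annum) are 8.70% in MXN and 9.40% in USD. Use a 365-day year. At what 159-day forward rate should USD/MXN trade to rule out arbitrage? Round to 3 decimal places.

F = S·e^((r_MXN − r_USD)T) = 15.516 · e^((0.0870 − 0.0940) × 159/365)
= 15.516 · e^-0.003049 = 15.516 × 0.996956
F = 15.469 MXN per USD

15.469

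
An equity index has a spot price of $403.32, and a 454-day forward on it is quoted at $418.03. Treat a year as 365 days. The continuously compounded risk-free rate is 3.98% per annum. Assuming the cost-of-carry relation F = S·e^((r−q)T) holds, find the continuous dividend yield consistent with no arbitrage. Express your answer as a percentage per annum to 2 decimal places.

From F = S·e^((r−q)T): (r − q) = ln(F/S)/T
ln(418.03/403.32) = ln(1.036472) = 0.035823
(r − q) = 0.035823 / (454/365) = 0.028800
q = r − ln(F/S)/T = 0.0398 − 0.028800 = 0.011000
q = 1.10%

1.10%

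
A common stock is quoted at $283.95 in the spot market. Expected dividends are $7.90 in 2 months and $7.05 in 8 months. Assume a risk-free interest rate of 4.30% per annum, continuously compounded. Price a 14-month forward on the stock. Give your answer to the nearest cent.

$283.11

PV(dividends) I = 7.90·e^(−0.0430·2/12) + 7.05·e^(−0.0430·8/12)
I = 7.8436 + 6.8508 = 14.6944
F = (S − I)·e^(rT) = (283.95 − 14.6944) · e^(0.0430·14/12)
= 269.2556 · e^0.050167 = 269.2556 × 1.051447 = $283.11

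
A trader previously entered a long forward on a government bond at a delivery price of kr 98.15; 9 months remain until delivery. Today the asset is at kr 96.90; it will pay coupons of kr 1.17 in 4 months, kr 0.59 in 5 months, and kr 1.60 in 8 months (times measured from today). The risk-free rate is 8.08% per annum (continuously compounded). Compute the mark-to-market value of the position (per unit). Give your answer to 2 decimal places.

PV(remaining coupons) I = 1.17·e^(−0.0808·4/12) + 0.59·e^(−0.0808·5/12) + 1.60·e^(−0.0808·8/12) = 3.2255
Current forward F = (S − I)·e^(rT) = (96.90 − 3.2255)·e^(0.0808·9/12) = 93.6745 × 1.062474 = 99.5267
Value (long) = (F − K)·e^(−rT) = (99.5267 − 98.15) × 0.941200 = 1.2958
Value = kr 1.30

kr 1.30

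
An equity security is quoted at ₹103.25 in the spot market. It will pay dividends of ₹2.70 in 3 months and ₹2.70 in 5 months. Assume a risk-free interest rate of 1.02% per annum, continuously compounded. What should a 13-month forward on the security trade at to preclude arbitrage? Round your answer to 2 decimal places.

PV(dividends) I = 2.70·e^(−0.0102·3/12) + 2.70·e^(−0.0102·5/12)
I = 2.6931 + 2.6885 = 5.3816
F = (S − I)·e^(rT) = (103.25 − 5.3816) · e^(0.0102·13/12)
= 97.8684 · e^0.011050 = 97.8684 × 1.011111 = ₹98.96

₹98.96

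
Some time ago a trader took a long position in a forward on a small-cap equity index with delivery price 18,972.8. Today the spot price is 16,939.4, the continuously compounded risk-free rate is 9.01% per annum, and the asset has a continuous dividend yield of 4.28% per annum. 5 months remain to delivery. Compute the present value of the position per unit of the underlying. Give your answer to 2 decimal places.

-1633.74

Current fair forward for the remaining 5 months: F = S·e^((r − q)·T), (r − q) = 0.0901 − 0.0428 = 0.0473
F = 16939.4 · e^(0.0473 × 5/12) = 16939.4 × 1.01990382 = 17276.5588
Value of long forward = (F − K)·e^(−rT) = (17276.5588 − 18972.8) · e^(−0.0901·5/12)
= -1696.2412 × 0.96315429 = -1633.74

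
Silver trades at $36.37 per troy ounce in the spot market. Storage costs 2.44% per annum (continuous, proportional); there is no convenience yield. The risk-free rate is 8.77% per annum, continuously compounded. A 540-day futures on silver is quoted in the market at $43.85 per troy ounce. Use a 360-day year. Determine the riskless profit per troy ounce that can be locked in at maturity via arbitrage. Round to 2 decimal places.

$0.82 per troy ounce

Fair futures: F* = S·e^(carry·T), with carry = (r + u) = 0.0877 + 0.0244 = 0.1121
F* = 36.37 · e^(0.1121 × 540/360) = 36.37 · e^0.168150 = 36.37 × 1.183114 = $43.0299
Market $43.85 > fair $43.0299: forward overpriced → cash-and-carry (buy spot, short the forward).
At maturity, profit = |F_mkt − F*| = |43.85 − 43.0299| = $0.82 per troy ounce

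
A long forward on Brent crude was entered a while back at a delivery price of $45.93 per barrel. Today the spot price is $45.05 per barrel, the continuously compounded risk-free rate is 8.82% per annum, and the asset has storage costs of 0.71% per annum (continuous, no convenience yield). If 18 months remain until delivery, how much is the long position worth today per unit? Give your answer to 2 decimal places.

Current fair forward for the remaining 18 months: F = S·e^((r + u)·T), (r + u) = 0.0882 + 0.0071 = 0.0953
F = 45.05 · e^(0.0953 × 18/12) = 45.05 × 1.153672 = 51.9729
Value of long forward = (F − K)·e^(−rT) = (51.9729 − 45.93) · e^(−0.0882·18/12)
= 6.0429 × 0.876078 = 5.29

$5.29 per barrel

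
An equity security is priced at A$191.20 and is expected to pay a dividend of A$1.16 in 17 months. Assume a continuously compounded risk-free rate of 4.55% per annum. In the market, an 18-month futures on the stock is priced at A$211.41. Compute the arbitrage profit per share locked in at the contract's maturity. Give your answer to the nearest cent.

A$7.87 per share

PV(dividends) I = 1.16·e^(−0.0455·17/12) = 1.0876
Fair futures F* = (S − I)·e^(rT) = (191.20 − 1.0876)·e^0.068250 = 190.1124 × 1.070633 = 203.5406
Market A$211.41 > fair 203.5406: forward overpriced → cash-and-carry (borrow at r, buy the stock and collect the dividends, short the forward).
Profit at T = |F_mkt − F*| = |211.41 − 203.5406| = A$7.87 per share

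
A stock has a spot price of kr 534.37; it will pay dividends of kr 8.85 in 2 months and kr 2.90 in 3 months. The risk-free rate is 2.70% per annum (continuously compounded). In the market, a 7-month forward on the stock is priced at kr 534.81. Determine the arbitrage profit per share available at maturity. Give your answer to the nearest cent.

PV(dividends) I = 8.85·e^(−0.0270·2/12) + 2.90·e^(−0.0270·3/12) = 11.6908
Fair forward F* = (S − I)·e^(rT) = (534.37 − 11.6908)·e^0.015750 = 522.6792 × 1.015875 = 530.9767
Market kr 534.81 > fair 530.9767: forward overpriced → cash-and-carry (borrow at r, buy the stock and collect the dividends, short the forward).
Profit at T = |F_mkt − F*| = |534.81 − 530.9767| = kr 3.83 per share

kr 3.83 per share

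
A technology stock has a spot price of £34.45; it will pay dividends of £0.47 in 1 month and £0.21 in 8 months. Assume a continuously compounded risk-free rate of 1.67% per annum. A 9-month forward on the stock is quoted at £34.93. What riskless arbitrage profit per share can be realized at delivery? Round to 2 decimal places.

PV(dividends) I = 0.47·e^(−0.0167·1/12) + 0.21·e^(−0.0167·8/12) = 0.6770
Fair forward F* = (S − I)·e^(rT) = (34.45 − 0.6770)·e^0.012525 = 33.7730 × 1.012604 = 34.1987
Market £34.93 > fair 34.1987: forward overpriced → cash-and-carry (borrow at r, buy the stock and collect the dividends, short the forward).
Profit at T = |F_mkt − F*| = |34.93 − 34.1987| = £0.73 per share

£0.73 per share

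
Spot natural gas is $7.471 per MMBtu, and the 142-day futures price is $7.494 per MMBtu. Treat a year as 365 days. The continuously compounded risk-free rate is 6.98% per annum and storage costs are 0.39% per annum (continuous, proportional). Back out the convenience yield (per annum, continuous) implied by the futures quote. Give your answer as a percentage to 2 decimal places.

6.58%

F = S·e^((r+u−y)T) ⇒ (r+u−y) = ln(F/S)/T
ln(7.494/7.471) = 0.003074; /T ⇒ 0.007901
y = r + u − ln(F/S)/T = 0.0698 + 0.0039 − 0.007901 = 0.065799
y = 6.58%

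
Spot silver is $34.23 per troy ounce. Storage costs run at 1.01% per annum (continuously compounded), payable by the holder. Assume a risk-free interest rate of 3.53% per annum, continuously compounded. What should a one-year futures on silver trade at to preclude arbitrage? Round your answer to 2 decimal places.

$35.82 per troy ounce

Net carry = r + u − y = 0.0353 + 0.0101 − 0.0000 = 0.0454
F = S·e^((r+u−y)T) = 34.23 · e^(0.0454 × 12/12) = 34.23 · e^0.045400
= 34.23 × 1.046446 = $35.82 per troy ounce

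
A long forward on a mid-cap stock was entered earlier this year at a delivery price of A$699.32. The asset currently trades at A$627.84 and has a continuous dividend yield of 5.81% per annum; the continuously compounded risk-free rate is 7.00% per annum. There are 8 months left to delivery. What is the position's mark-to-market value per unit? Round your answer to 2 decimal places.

-A$63.45

Current fair forward for the remaining 8 months: F = S·e^((r − q)·T), (r − q) = 0.0700 − 0.0581 = 0.0119
F = 627.84 · e^(0.0119 × 8/12) = 627.84 × 1.007965 = 632.8407
Value of long forward = (F − K)·e^(−rT) = (632.8407 − 699.32) · e^(−0.0700·8/12)
= -66.4793 × 0.954405 = -63.45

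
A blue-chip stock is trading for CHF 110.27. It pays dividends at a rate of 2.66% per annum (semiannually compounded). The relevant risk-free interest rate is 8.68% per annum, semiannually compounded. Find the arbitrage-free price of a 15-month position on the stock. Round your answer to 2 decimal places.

F = S · (1+r/2)^(2T) / (1+q/2)^(2T)
= 110.27 × 1.112057 / 1.033582 = 110.27 × 1.075925
F = CHF 118.64

CHF 118.64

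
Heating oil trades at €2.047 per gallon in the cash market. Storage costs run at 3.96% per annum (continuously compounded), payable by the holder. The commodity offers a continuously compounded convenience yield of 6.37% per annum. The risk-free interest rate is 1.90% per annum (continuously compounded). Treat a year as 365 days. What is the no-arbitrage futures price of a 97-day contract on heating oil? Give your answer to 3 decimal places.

€2.044 per gallon

Net carry = r + u − y = 0.0190 + 0.0396 − 0.0637 = -0.0051
F = S·e^((r+u−y)T) = 2.047 · e^(-0.0051 × 97/365) = 2.047 · e^-0.001355
= 2.047 × 0.998646 = €2.044 per gallon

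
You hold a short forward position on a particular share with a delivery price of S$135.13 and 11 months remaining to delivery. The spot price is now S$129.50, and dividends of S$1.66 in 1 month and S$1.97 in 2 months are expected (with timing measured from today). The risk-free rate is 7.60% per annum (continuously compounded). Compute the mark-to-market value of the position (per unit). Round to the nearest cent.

S$0.13

PV(remaining dividends) I = 1.66·e^(−0.0760·1/12) + 1.97·e^(−0.0760·2/12) = 3.5947
Current forward F = (S − I)·e^(rT) = (129.50 − 3.5947)·e^(0.0760·11/12) = 125.9053 × 1.072151 = 134.9895
Value (long) = (F − K)·e^(−rT) = (134.9895 − 135.13) × 0.932705 = -0.1310
Short position value = −(long value) = S$0.13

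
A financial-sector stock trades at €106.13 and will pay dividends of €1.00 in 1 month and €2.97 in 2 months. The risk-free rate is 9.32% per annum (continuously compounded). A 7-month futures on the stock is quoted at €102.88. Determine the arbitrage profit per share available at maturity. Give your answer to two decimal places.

PV(dividends) I = 1.00·e^(−0.0932·1/12) + 2.97·e^(−0.0932·2/12) = 3.9165
Fair futures F* = (S − I)·e^(rT) = (106.13 − 3.9165)·e^0.054367 = 102.2135 × 1.055872 = 107.9244
Market €102.88 < fair 107.9244: forward underpriced → reverse cash-and-carry (short the stock, invest proceeds at r, pay the dividends, go long the forward).
Profit at T = |F_mkt − F*| = |102.88 − 107.9244| = €5.04 per share

€5.04 per share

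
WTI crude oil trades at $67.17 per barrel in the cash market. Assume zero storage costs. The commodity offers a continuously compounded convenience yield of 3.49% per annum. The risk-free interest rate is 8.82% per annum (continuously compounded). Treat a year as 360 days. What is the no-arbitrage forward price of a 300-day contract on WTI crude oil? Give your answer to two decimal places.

Net carry = r + u − y = 0.0882 + 0.0000 − 0.0349 = 0.0533
F = S·e^((r+u−y)T) = 67.17 · e^(0.0533 × 300/360) = 67.17 · e^0.044417
= 67.17 × 1.045418 = $70.22 per barrel

$70.22 per barrel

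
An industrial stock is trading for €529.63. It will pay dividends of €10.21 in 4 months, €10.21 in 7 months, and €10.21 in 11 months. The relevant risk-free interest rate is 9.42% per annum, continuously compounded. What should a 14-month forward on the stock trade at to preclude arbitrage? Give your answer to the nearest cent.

€558.87

PV(dividends) I = 10.21·e^(−0.0942·4/12) + 10.21·e^(−0.0942·7/12) + 10.21·e^(−0.0942·11/12)
I = 9.8944 + 9.6641 + 9.3654 = 28.9239
F = (S − I)·e^(rT) = (529.63 − 28.9239) · e^(0.0942·14/12)
= 500.7061 · e^0.109900 = 500.7061 × 1.116166 = €558.87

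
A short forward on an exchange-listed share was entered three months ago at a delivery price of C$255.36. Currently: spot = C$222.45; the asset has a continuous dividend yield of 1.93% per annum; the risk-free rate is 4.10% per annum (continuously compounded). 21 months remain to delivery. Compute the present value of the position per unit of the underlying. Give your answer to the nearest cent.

Current fair forward for the remaining 21 months: F = S·e^((r − q)·T), (r − q) = 0.0410 − 0.0193 = 0.0217
F = 222.45 · e^(0.0217 × 21/12) = 222.45 × 1.038705 = 231.0599
Value of long forward = (F − K)·e^(−rT) = (231.0599 − 255.36) · e^(−0.0410·21/12)
= -24.3001 × 0.930764 = -22.62
Short position value = −(long value) = C$22.62

C$22.62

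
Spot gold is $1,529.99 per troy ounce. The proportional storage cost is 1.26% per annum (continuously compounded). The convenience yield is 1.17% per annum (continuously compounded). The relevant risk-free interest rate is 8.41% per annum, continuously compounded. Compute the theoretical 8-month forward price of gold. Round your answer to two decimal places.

Net carry = r + u − y = 0.0841 + 0.0126 − 0.0117 = 0.0850
F = S·e^((r+u−y)T) = 1529.99 · e^(0.0850 × 8/12) = 1529.99 · e^0.05666667
= 1529.99 × 1.05830299 = $1,619.19 per troy ounce

$1,619.19 per troy ounce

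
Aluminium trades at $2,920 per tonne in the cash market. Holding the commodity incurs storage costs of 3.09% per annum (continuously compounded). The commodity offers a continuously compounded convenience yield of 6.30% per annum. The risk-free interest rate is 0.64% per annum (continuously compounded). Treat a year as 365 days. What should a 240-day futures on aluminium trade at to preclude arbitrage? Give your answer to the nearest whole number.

Net carry = r + u − y = 0.0064 + 0.0309 − 0.0630 = -0.0257
F = S·e^((r+u−y)T) = 2920 · e^(-0.0257 × 240/365) = 2920 · e^-0.016899
= 2920 × 0.983243 = $2,871 per tonne

$2,871 per tonne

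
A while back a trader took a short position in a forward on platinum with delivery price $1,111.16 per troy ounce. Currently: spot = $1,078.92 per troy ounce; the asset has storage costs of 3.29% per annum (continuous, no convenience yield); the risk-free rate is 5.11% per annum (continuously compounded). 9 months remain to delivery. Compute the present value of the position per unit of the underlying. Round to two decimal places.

Current fair forward for the remaining 9 months: F = S·e^((r + u)·T), (r + u) = 0.0511 + 0.0329 = 0.0840
F = 1078.92 · e^(0.0840 × 9/12) = 1078.92 × 1.06502684 = 1149.0788
Value of long forward = (F − K)·e^(−rT) = (1149.0788 − 1111.16) · e^(−0.0511·9/12)
= 37.9188 × 0.96240011 = 36.49
Short position value = −(long value) = -$36.49

-$36.49 per troy ounce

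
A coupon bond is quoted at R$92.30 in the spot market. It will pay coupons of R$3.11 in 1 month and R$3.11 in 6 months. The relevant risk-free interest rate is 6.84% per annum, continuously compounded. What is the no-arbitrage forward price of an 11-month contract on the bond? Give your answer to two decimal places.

PV(coupons) I = 3.11·e^(−0.0684·1/12) + 3.11·e^(−0.0684·6/12)
I = 3.0923 + 3.0054 = 6.0977
F = (S − I)·e^(rT) = (92.30 − 6.0977) · e^(0.0684·11/12)
= 86.2023 · e^0.062700 = 86.2023 × 1.064707 = R$91.78

R$91.78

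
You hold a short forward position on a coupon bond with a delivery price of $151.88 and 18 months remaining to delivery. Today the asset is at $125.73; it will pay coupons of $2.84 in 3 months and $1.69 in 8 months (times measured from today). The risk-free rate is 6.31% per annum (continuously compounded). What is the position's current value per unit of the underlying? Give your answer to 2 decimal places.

PV(remaining coupons) I = 2.84·e^(−0.0631·3/12) + 1.69·e^(−0.0631·8/12) = 4.4159
Current forward F = (S − I)·e^(rT) = (125.73 − 4.4159)·e^(0.0631·18/12) = 121.3141 × 1.099274 = 133.3574
Value (long) = (F − K)·e^(−rT) = (133.3574 − 151.88) × 0.909691 = -16.8498
Short position value = −(long value) = $16.85

$16.85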